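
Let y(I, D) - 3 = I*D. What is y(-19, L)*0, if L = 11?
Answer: 0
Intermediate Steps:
y(I, D) = 3 + D*I (y(I, D) = 3 + I*D = 3 + D*I)
y(-19, L)*0 = (3 + 11*(-19))*0 = (3 - 209)*0 = -206*0 = 0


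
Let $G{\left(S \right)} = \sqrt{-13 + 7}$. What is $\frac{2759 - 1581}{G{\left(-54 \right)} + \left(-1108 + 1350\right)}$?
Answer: $\frac{142538}{29285} - \frac{589 i \sqrt{6}}{29285} \approx 4.8673 - 0.049266 i$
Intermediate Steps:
$G{\left(S \right)} = i \sqrt{6}$ ($G{\left(S \right)} = \sqrt{-6} = i \sqrt{6}$)
$\frac{2759 - 1581}{G{\left(-54 \right)} + \left(-1108 + 1350\right)} = \frac{2759 - 1581}{i \sqrt{6} + \left(-1108 + 1350\right)} = \frac{1178}{i \sqrt{6} + 242} = \frac{1178}{242 + i \sqrt{6}}$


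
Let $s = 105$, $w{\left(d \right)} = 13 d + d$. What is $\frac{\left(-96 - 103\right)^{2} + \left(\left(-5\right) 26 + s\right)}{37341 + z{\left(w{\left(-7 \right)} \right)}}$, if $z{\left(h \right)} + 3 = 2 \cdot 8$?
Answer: $\frac{19788}{18677} \approx 1.0595$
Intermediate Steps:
$w{\left(d \right)} = 14 d$
$z{\left(h \right)} = 13$ ($z{\left(h \right)} = -3 + 2 \cdot 8 = -3 + 16 = 13$)
$\frac{\left(-96 - 103\right)^{2} + \left(\left(-5\right) 26 + s\right)}{37341 + z{\left(w{\left(-7 \right)} \right)}} = \frac{\left(-96 - 103\right)^{2} + \left(\left(-5\right) 26 + 105\right)}{37341 + 13} = \frac{\left(-199\right)^{2} + \left(-130 + 105\right)}{37354} = \left(39601 - 25\right) \frac{1}{37354} = 39576 \cdot \frac{1}{37354} = \frac{19788}{18677}$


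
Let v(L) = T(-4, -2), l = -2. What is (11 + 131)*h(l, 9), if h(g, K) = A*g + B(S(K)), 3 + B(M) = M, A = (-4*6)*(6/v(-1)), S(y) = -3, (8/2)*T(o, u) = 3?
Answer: 53676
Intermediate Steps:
T(o, u) = 3/4 (T(o, u) = (1/4)*3 = 3/4)
v(L) = 3/4
A = -192 (A = (-4*6)*(6/(3/4)) = -144*4/3 = -24*8 = -192)
B(M) = -3 + M
h(g, K) = -6 - 192*g (h(g, K) = -192*g + (-3 - 3) = -192*g - 6 = -6 - 192*g)
(11 + 131)*h(l, 9) = (11 + 131)*(-6 - 192*(-2)) = 142*(-6 + 384) = 142*378 = 53676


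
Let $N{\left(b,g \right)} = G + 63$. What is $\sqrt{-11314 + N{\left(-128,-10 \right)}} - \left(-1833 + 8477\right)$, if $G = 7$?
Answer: $-6644 + 2 i \sqrt{2811} \approx -6644.0 + 106.04 i$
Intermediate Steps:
$N{\left(b,g \right)} = 70$ ($N{\left(b,g \right)} = 7 + 63 = 70$)
$\sqrt{-11314 + N{\left(-128,-10 \right)}} - \left(-1833 + 8477\right) = \sqrt{-11314 + 70} - \left(-1833 + 8477\right) = \sqrt{-11244} - 6644 = 2 i \sqrt{2811} - 6644 = -6644 + 2 i \sqrt{2811}$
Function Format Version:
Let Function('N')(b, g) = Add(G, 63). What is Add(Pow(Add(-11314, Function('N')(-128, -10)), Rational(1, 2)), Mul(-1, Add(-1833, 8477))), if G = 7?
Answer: Add(-6644, Mul(2, I, Pow(2811, Rational(1, 2)))) ≈ Add(-6644.0, Mul(106.04, I))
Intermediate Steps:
Function('N')(b, g) = 70 (Function('N')(b, g) = Add(7, 63) = 70)
Add(Pow(Add(-11314, Function('N')(-128, -10)), Rational(1, 2)), Mul(-1, Add(-1833, 8477))) = Add(Pow(Add(-11314, 70), Rational(1, 2)), Mul(-1, Add(-1833, 8477))) = Add(Pow(-11244, Rational(1, 2)), Mul(-1, 6644)) = Add(Mul(2, I, Pow(2811, Rational(1, 2))), -6644) = Add(-6644, Mul(2, I, Pow(2811, Rational(1, 2))))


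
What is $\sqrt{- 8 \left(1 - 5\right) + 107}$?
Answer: $\sqrt{139} \approx 11.79$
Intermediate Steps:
$\sqrt{- 8 \left(1 - 5\right) + 107} = \sqrt{\left(-8\right) \left(-4\right) + 107} = \sqrt{32 + 107} = \sqrt{139}$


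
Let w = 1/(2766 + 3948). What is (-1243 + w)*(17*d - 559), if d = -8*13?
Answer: 19419980827/6714 ≈ 2.8925e+6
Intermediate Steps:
d = -104
w = 1/6714 ≈ 0.00014894
(-1243 + w)*(17*d - 559) = (-1243 + 1/6714)*(17*(-104) - 559) = -8345501*(-1768 - 559)/6714 = -8345501/6714*(-2327) = 19419980827/6714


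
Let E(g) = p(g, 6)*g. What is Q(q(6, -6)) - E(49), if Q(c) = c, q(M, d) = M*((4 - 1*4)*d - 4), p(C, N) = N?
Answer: -318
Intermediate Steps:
q(M, d) = -4*M (q(M, d) = M*((4 - 4)*d - 4) = M*(0*d - 4) = M*(0 - 4) = M*(-4) = -4*M)
E(g) = 6*g
Q(q(6, -6)) - E(49) = -4*6 - 6*49 = -24 - 1*294 = -24 - 294 = -318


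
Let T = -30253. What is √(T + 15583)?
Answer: 3*I*√1630 ≈ 121.12*I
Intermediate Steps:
√(T + 15583) = √(-30253 + 15583) = √(-14670) = 3*I*√1630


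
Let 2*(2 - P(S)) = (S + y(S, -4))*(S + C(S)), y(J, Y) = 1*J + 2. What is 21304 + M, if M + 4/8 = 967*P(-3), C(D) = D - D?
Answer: 34871/2 ≈ 17436.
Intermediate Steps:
C(D) = 0
y(J, Y) = 2 + J (y(J, Y) = J + 2 = 2 + J)
P(S) = 2 - S*(2 + 2*S)/2 (P(S) = 2 - (S + (2 + S))*(S + 0)/2 = 2 - (2 + 2*S)*S/2 = 2 - S*(2 + 2*S)/2)
M = -7737/2 (M = -1/2 + 967*(2 - 1*(-3) - 1*(-3)**2) = -1/2 + 967*(2 + 3 - 1*9) = -1/2 + 967*(2 + 3 - 9) = -1/2 + 967*(-4) = -1/2 - 3868 = -7737/2 ≈ -3868.5)
21304 + M = 21304 - 7737/2 = 34871/2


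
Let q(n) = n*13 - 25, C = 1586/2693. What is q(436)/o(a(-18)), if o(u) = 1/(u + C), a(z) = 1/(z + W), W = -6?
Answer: 66532851/21544 ≈ 3088.2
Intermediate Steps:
a(z) = 1/(-6 + z) (a(z) = 1/(z - 6) = 1/(-6 + z))
C = 1586/2693 (C = 1586*(1/2693) = 1586/2693 ≈ 0.58893)
q(n) = -25 + 13*n (q(n) = 13*n - 25 = -25 + 13*n)
o(u) = 1/(1586/2693 + u) (o(u) = 1/(u + 1586/2693) = 1/(1586/2693 + u))
q(436)/o(a(-18)) = (-25 + 13*436)/((2693/(1586 + 2693/(-6 - 18)))) = (-25 + 5668)/((2693/(1586 + 2693/(-24)))) = 5643/((2693/(1586 + 2693*(-1/24)))) = 5643/((2693/(1586 - 2693/24))) = 5643/((2693/(35371/24))) = 5643/((2693*(24/35371))) = 5643/(64632/35371) = 5643*(35371/64632) = 66532851/21544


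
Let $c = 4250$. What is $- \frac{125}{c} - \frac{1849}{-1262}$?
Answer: $\frac{15401}{10727} \approx 1.4357$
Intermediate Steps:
$- \frac{125}{c} - \frac{1849}{-1262} = - \frac{125}{4250} - \frac{1849}{-1262} = \left(-125\right) \frac{1}{4250} - - \frac{1849}{1262} = - \frac{1}{34} + \frac{1849}{1262} = \frac{15401}{10727}$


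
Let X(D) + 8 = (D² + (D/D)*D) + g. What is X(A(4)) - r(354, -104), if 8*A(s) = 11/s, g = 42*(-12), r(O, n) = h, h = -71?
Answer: -451111/1024 ≈ -440.54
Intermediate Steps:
r(O, n) = -71
g = -504
A(s) = 11/(8*s) (A(s) = (11/s)/8 = 11/(8*s))
X(D) = -512 + D + D² (X(D) = -8 + ((D² + (D/D)*D) - 504) = -8 + ((D² + 1*D) - 504) = -8 + ((D² + D) - 504) = -8 + ((D + D²) - 504) = -8 + (-504 + D + D²) = -512 + D + D²)
X(A(4)) - r(354, -104) = (-512 + (11/8)/4 + ((11/8)/4)²) - 1*(-71) = (-512 + (11/8)*(¼) + ((11/8)*(¼))²) + 71 = (-512 + 11/32 + (11/32)²) + 71 = (-512 + 11/32 + 121/1024) + 71 = -523815/1024 + 71 = -451111/1024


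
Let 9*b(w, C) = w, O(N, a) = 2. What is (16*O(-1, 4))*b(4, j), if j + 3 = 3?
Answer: 128/9 ≈ 14.222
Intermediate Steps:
j = 0 (j = -3 + 3 = 0)
b(w, C) = w/9
(16*O(-1, 4))*b(4, j) = (16*2)*((1/9)*4) = 32*(4/9) = 128/9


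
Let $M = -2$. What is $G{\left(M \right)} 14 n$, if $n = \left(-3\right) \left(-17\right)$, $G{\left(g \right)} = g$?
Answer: $-1428$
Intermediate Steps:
$n = 51$
$G{\left(M \right)} 14 n = \left(-2\right) 14 \cdot 51 = \left(-28\right) 51 = -1428$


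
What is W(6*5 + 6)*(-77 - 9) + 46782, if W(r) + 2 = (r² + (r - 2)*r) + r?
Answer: -172862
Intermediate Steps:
W(r) = -2 + r + r² + r*(-2 + r) (W(r) = -2 + ((r² + (r - 2)*r) + r) = -2 + ((r² + (-2 + r)*r) + r) = -2 + ((r² + r*(-2 + r)) + r) = -2 + (r + r² + r*(-2 + r)) = -2 + r + r² + r*(-2 + r))
W(6*5 + 6)*(-77 - 9) + 46782 = (-2 - (6*5 + 6) + 2*(6*5 + 6)²)*(-77 - 9) + 46782 = (-2 - (30 + 6) + 2*(30 + 6)²)*(-86) + 46782 = (-2 - 1*36 + 2*36²)*(-86) + 46782 = (-2 - 36 + 2*1296)*(-86) + 46782 = (-2 - 36 + 2592)*(-86) + 46782 = 2554*(-86) + 46782 = -219644 + 46782 = -172862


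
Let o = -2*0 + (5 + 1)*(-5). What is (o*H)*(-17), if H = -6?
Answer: -3060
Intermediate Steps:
o = -30 (o = 0 + 6*(-5) = 0 - 30 = -30)
(o*H)*(-17) = -30*(-6)*(-17) = 180*(-17) = -3060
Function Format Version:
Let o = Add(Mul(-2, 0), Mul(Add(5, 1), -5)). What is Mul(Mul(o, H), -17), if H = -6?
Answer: -3060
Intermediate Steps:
o = -30 (o = Add(0, Mul(6, -5)) = Add(0, -30) = -30)
Mul(Mul(o, H), -17) = Mul(Mul(-30, -6), -17) = Mul(180, -17) = -3060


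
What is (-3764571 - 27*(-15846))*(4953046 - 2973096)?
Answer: -6606556583550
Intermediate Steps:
(-3764571 - 27*(-15846))*(4953046 - 2973096) = (-3764571 + 427842)*1979950 = -3336729*1979950 = -6606556583550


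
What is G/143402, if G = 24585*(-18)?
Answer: -221265/71701 ≈ -3.0859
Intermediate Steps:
G = -442530
G/143402 = -442530/143402 = -442530*1/143402 = -221265/71701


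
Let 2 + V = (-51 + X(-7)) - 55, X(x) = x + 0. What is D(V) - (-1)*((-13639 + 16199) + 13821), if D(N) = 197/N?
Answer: 1883618/115 ≈ 16379.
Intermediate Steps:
X(x) = x
V = -115 (V = -2 + ((-51 - 7) - 55) = -2 + (-58 - 55) = -2 - 113 = -115)
D(V) - (-1)*((-13639 + 16199) + 13821) = 197/(-115) - (-1)*((-13639 + 16199) + 13821) = 197*(-1/115) - (-1)*(2560 + 13821) = -197/115 - (-1)*16381 = -197/115 - 1*(-16381) = -197/115 + 16381 = 1883618/115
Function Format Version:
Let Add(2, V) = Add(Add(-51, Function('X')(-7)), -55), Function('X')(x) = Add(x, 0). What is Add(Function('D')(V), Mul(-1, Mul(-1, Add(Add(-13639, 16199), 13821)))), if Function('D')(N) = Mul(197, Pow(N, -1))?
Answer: Rational(1883618, 115) ≈ 16379.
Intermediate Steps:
Function('X')(x) = x
V = -115 (V = Add(-2, Add(Add(-51, -7), -55)) = Add(-2, Add(-58, -55)) = Add(-2, -113) = -115)
Add(Function('D')(V), Mul(-1, Mul(-1, Add(Add(-13639, 16199), 13821)))) = Add(Mul(197, Pow(-115, -1)), Mul(-1, Mul(-1, Add(Add(-13639, 16199), 13821)))) = Add(Mul(197, Rational(-1, 115)), Mul(-1, Mul(-1, Add(2560, 13821)))) = Add(Rational(-197, 115), Mul(-1, Mul(-1, 16381))) = Add(Rational(-197, 115), Mul(-1, -16381)) = Add(Rational(-197, 115), 16381) = Rational(1883618, 115)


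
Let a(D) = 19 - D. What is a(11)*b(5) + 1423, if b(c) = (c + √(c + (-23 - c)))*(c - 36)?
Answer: 183 - 248*I*√23 ≈ 183.0 - 1189.4*I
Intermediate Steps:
b(c) = (-36 + c)*(c + I*√23) (b(c) = (c + √(-23))*(-36 + c) = (c + I*√23)*(-36 + c) = (-36 + c)*(c + I*√23))
a(11)*b(5) + 1423 = (19 - 1*11)*(5² - 36*5 - 36*I*√23 + I*5*√23) + 1423 = (19 - 11)*(25 - 180 - 36*I*√23 + 5*I*√23) + 1423 = 8*(-155 - 31*I*√23) + 1423 = (-1240 - 248*I*√23) + 1423 = 183 - 248*I*√23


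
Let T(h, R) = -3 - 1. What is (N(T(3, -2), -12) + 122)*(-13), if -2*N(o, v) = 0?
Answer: -1586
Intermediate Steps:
T(h, R) = -4
N(o, v) = 0 (N(o, v) = -½*0 = 0)
(N(T(3, -2), -12) + 122)*(-13) = (0 + 122)*(-13) = 122*(-13) = -1586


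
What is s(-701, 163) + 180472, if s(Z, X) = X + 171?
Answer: 180806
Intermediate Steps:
s(Z, X) = 171 + X
s(-701, 163) + 180472 = (171 + 163) + 180472 = 334 + 180472 = 180806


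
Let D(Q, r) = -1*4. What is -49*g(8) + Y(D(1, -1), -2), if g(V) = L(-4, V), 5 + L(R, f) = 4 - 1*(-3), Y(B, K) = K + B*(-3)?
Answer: -88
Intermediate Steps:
D(Q, r) = -4
Y(B, K) = K - 3*B
L(R, f) = 2 (L(R, f) = -5 + (4 - 1*(-3)) = -5 + (4 + 3) = -5 + 7 = 2)
g(V) = 2
-49*g(8) + Y(D(1, -1), -2) = -49*2 + (-2 - 3*(-4)) = -98 + (-2 + 12) = -98 + 10 = -88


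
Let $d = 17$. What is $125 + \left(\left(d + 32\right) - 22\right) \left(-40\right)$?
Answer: $-955$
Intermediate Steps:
$125 + \left(\left(d + 32\right) - 22\right) \left(-40\right) = 125 + \left(\left(17 + 32\right) - 22\right) \left(-40\right) = 125 + \left(49 - 22\right) \left(-40\right) = 125 + 27 \left(-40\right) = 125 - 1080 = -955$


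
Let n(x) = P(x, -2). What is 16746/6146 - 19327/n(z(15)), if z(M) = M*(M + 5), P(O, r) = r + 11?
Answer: -59316514/27657 ≈ -2144.7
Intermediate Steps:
P(O, r) = 11 + r
z(M) = M*(5 + M)
n(x) = 9 (n(x) = 11 - 2 = 9)
16746/6146 - 19327/n(z(15)) = 16746/6146 - 19327/9 = 16746*(1/6146) - 19327*⅑ = 8373/3073 - 19327/9 = -59316514/27657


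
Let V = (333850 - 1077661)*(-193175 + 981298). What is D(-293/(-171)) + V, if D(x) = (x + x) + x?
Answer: -33414229734628/57 ≈ -5.8621e+11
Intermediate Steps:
D(x) = 3*x (D(x) = 2*x + x = 3*x)
V = -586214556753 (V = -743811*788123 = -586214556753)
D(-293/(-171)) + V = 3*(-293/(-171)) - 586214556753 = 3*(-293*(-1/171)) - 586214556753 = 3*(293/171) - 586214556753 = 293/57 - 586214556753 = -33414229734628/57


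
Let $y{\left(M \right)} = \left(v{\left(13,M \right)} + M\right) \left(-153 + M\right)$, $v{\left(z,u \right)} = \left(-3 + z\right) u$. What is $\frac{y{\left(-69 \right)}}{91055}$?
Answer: $\frac{168498}{91055} \approx 1.8505$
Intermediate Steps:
$v{\left(z,u \right)} = u \left(-3 + z\right)$
$y{\left(M \right)} = 11 M \left(-153 + M\right)$ ($y{\left(M \right)} = \left(M \left(-3 + 13\right) + M\right) \left(-153 + M\right) = \left(M 10 + M\right) \left(-153 + M\right) = \left(10 M + M\right) \left(-153 + M\right) = 11 M \left(-153 + M\right)$)
$\frac{y{\left(-69 \right)}}{91055} = \frac{11 \left(-69\right) \left(-153 - 69\right)}{91055} = 11 \left(-69\right) \left(-222\right) \frac{1}{91055} = 168498 \cdot \frac{1}{91055} = \frac{168498}{91055}$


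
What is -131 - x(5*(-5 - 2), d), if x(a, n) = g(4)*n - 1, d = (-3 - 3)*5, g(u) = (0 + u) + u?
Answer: 110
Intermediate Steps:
g(u) = 2*u (g(u) = u + u = 2*u)
d = -30 (d = -6*5 = -30)
x(a, n) = -1 + 8*n (x(a, n) = (2*4)*n - 1 = 8*n - 1 = -1 + 8*n)
-131 - x(5*(-5 - 2), d) = -131 - (-1 + 8*(-30)) = -131 - (-1 - 240) = -131 - 1*(-241) = -131 + 241 = 110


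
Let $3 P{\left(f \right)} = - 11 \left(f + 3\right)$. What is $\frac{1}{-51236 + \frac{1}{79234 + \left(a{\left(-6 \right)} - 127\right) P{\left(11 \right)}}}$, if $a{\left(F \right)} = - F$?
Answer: $- \frac{256336}{13133631293} \approx -1.9518 \cdot 10^{-5}$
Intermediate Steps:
$P{\left(f \right)} = -11 - \frac{11 f}{3}$ ($P{\left(f \right)} = \frac{\left(-11\right) \left(f + 3\right)}{3} = \frac{\left(-11\right) \left(3 + f\right)}{3} = \frac{-33 - 11 f}{3} = -11 - \frac{11 f}{3}$)
$\frac{1}{-51236 + \frac{1}{79234 + \left(a{\left(-6 \right)} - 127\right) P{\left(11 \right)}}} = \frac{1}{-51236 + \frac{1}{79234 + \left(\left(-1\right) \left(-6\right) - 127\right) \left(-11 - \frac{121}{3}\right)}} = \frac{1}{-51236 + \frac{1}{79234 + \left(6 - 127\right) \left(-11 - \frac{121}{3}\right)}} = \frac{1}{-51236 + \frac{1}{79234 - - \frac{18634}{3}}} = \frac{1}{-51236 + \frac{1}{79234 + \frac{18634}{3}}} = \frac{1}{-51236 + \frac{1}{\frac{256336}{3}}} = \frac{1}{-51236 + \frac{3}{256336}} = \frac{1}{- \frac{13133631293}{256336}} = - \frac{256336}{13133631293}$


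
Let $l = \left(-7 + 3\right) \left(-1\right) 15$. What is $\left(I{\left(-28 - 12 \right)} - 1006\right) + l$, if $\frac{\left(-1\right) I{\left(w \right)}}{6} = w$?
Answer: $-706$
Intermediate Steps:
$I{\left(w \right)} = - 6 w$
$l = 60$ ($l = \left(-4\right) \left(-1\right) 15 = 4 \cdot 15 = 60$)
$\left(I{\left(-28 - 12 \right)} - 1006\right) + l = \left(- 6 \left(-28 - 12\right) - 1006\right) + 60 = \left(\left(-6\right) \left(-40\right) - 1006\right) + 60 = \left(240 - 1006\right) + 60 = -766 + 60 = -706$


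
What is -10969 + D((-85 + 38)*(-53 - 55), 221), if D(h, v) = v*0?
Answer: -10969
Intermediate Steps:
D(h, v) = 0
-10969 + D((-85 + 38)*(-53 - 55), 221) = -10969 + 0 = -10969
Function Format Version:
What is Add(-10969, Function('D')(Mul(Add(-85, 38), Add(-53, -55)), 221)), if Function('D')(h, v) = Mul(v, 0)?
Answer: -10969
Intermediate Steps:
Function('D')(h, v) = 0
Add(-10969, Function('D')(Mul(Add(-85, 38), Add(-53, -55)), 221)) = Add(-10969, 0) = -10969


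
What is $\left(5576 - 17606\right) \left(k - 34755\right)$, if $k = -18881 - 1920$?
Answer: $668338680$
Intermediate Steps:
$k = -20801$
$\left(5576 - 17606\right) \left(k - 34755\right) = \left(5576 - 17606\right) \left(-20801 - 34755\right) = \left(-12030\right) \left(-55556\right) = 668338680$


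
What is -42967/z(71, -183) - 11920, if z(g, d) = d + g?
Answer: -1292073/112 ≈ -11536.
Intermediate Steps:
-42967/z(71, -183) - 11920 = -42967/(-183 + 71) - 11920 = -42967/(-112) - 11920 = -42967*(-1/112) - 11920 = 42967/112 - 11920 = -1292073/112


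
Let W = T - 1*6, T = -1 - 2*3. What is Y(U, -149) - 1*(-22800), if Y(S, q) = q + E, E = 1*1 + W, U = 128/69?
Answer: 22639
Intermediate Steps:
T = -7 (T = -1 - 6 = -7)
W = -13 (W = -7 - 1*6 = -7 - 6 = -13)
U = 128/69 (U = 128*(1/69) = 128/69 ≈ 1.8551)
E = -12 (E = 1*1 - 13 = 1 - 13 = -12)
Y(S, q) = -12 + q (Y(S, q) = q - 12 = -12 + q)
Y(U, -149) - 1*(-22800) = (-12 - 149) - 1*(-22800) = -161 + 22800 = 22639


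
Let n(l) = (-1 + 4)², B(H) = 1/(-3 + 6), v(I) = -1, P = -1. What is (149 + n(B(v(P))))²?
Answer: 24964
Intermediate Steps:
B(H) = ⅓ (B(H) = 1/3 = ⅓)
n(l) = 9 (n(l) = 3² = 9)
(149 + n(B(v(P))))² = (149 + 9)² = 158² = 24964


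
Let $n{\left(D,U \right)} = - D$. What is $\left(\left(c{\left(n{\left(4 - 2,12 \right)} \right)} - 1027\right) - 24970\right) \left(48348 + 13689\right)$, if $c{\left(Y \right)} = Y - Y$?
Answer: $-1612775889$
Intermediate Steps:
$c{\left(Y \right)} = 0$
$\left(\left(c{\left(n{\left(4 - 2,12 \right)} \right)} - 1027\right) - 24970\right) \left(48348 + 13689\right) = \left(\left(0 - 1027\right) - 24970\right) \left(48348 + 13689\right) = \left(-1027 - 24970\right) 62037 = \left(-25997\right) 62037 = -1612775889$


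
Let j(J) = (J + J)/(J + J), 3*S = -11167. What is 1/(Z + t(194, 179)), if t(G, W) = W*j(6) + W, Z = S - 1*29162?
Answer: -3/97579 ≈ -3.0744e-5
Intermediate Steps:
S = -11167/3 (S = (⅓)*(-11167) = -11167/3 ≈ -3722.3)
j(J) = 1 (j(J) = (2*J)/((2*J)) = (2*J)*(1/(2*J)) = 1)
Z = -98653/3 (Z = -11167/3 - 1*29162 = -11167/3 - 29162 = -98653/3 ≈ -32884.)
t(G, W) = 2*W (t(G, W) = W*1 + W = W + W = 2*W)
1/(Z + t(194, 179)) = 1/(-98653/3 + 2*179) = 1/(-98653/3 + 358) = 1/(-97579/3) = -3/97579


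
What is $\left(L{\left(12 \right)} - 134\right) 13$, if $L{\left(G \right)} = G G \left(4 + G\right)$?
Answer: $28210$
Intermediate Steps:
$L{\left(G \right)} = G^{2} \left(4 + G\right)$
$\left(L{\left(12 \right)} - 134\right) 13 = \left(12^{2} \left(4 + 12\right) - 134\right) 13 = \left(144 \cdot 16 - 134\right) 13 = \left(2304 - 134\right) 13 = 2170 \cdot 13 = 28210$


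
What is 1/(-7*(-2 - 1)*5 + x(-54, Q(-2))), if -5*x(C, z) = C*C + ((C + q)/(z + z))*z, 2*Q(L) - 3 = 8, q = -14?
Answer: -5/2357 ≈ -0.0021213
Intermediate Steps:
Q(L) = 11/2 (Q(L) = 3/2 + (½)*8 = 3/2 + 4 = 11/2)
x(C, z) = 7/5 - C²/5 - C/10 (x(C, z) = -(C*C + ((C - 14)/(z + z))*z)/5 = -(C² + ((-14 + C)/((2*z)))*z)/5 = -(C² + ((-14 + C)*(1/(2*z)))*z)/5 = -(C² + ((-14 + C)/(2*z))*z)/5 = -(C² + (-7 + C/2))/5 = -(-7 + C² + C/2)/5 = 7/5 - C²/5 - C/10)
1/(-7*(-2 - 1)*5 + x(-54, Q(-2))) = 1/(-7*(-2 - 1)*5 + (7/5 - ⅕*(-54)² - ⅒*(-54))) = 1/(-(-21)*5 + (7/5 - ⅕*2916 + 27/5)) = 1/(-7*(-15) + (7/5 - 2916/5 + 27/5)) = 1/(105 - 2882/5) = 1/(-2357/5) = -5/2357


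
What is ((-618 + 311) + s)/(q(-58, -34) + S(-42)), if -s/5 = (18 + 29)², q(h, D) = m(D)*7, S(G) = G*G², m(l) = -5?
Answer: 11352/74123 ≈ 0.15315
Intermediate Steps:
S(G) = G³
q(h, D) = -35 (q(h, D) = -5*7 = -35)
s = -11045 (s = -5*(18 + 29)² = -5*47² = -5*2209 = -11045)
((-618 + 311) + s)/(q(-58, -34) + S(-42)) = ((-618 + 311) - 11045)/(-35 + (-42)³) = (-307 - 11045)/(-35 - 74088) = -11352/(-74123) = -11352*(-1/74123) = 11352/74123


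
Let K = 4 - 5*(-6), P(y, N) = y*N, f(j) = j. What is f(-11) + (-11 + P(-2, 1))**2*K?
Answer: 5735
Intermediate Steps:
P(y, N) = N*y
K = 34 (K = 4 + 30 = 34)
f(-11) + (-11 + P(-2, 1))**2*K = -11 + (-11 + 1*(-2))**2*34 = -11 + (-11 - 2)**2*34 = -11 + (-13)**2*34 = -11 + 169*34 = -11 + 5746 = 5735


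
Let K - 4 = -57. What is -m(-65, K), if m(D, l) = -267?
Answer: 267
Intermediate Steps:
K = -53 (K = 4 - 57 = -53)
-m(-65, K) = -1*(-267) = 267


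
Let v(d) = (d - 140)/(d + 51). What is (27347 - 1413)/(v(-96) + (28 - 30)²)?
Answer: 583515/208 ≈ 2805.4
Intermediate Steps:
v(d) = (-140 + d)/(51 + d)
(27347 - 1413)/(v(-96) + (28 - 30)²) = (27347 - 1413)/((-140 - 96)/(51 - 96) + (28 - 30)²) = 25934/(-236/(-45) + (-2)²) = 25934/(-1/45*(-236) + 4) = 25934/(236/45 + 4) = 25934/(416/45) = 25934*(45/416) = 583515/208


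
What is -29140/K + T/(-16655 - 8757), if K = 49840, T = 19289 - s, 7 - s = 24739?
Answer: -9170351/3957919 ≈ -2.3170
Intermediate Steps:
s = -24732 (s = 7 - 1*24739 = 7 - 24739 = -24732)
T = 44021 (T = 19289 - 1*(-24732) = 19289 + 24732 = 44021)
-29140/K + T/(-16655 - 8757) = -29140/49840 + 44021/(-16655 - 8757) = -29140*1/49840 + 44021/(-25412) = -1457/2492 + 44021*(-1/25412) = -1457/2492 - 44021/25412 = -9170351/3957919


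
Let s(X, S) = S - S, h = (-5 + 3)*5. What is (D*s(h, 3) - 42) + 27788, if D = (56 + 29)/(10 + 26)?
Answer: 27746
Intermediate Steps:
D = 85/36 ≈ 2.3611
h = -10 (h = -2*5 = -10)
s(X, S) = 0
(D*s(h, 3) - 42) + 27788 = ((85/36)*0 - 42) + 27788 = (0 - 42) + 27788 = -42 + 27788 = 27746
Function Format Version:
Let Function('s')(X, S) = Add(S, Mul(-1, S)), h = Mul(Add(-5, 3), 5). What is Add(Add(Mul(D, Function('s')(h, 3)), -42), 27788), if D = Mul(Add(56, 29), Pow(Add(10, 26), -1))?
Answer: 27746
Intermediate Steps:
D = Rational(85, 36) (D = Mul(85, Pow(36, -1)) = Mul(85, Rational(1, 36)) = Rational(85, 36) ≈ 2.3611)
h = -10 (h = Mul(-2, 5) = -10)
Function('s')(X, S) = 0
Add(Add(Mul(D, Function('s')(h, 3)), -42), 27788) = Add(Add(Mul(Rational(85, 36), 0), -42), 27788) = Add(Add(0, -42), 27788) = Add(-42, 27788) = 27746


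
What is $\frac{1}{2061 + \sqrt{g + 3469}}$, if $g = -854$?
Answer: $\frac{2061}{4245106} - \frac{\sqrt{2615}}{4245106} \approx 0.00047345$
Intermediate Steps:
$\frac{1}{2061 + \sqrt{g + 3469}} = \frac{1}{2061 + \sqrt{-854 + 3469}} = \frac{1}{2061 + \sqrt{2615}}$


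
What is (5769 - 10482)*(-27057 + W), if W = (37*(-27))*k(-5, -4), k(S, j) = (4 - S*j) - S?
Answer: 75728484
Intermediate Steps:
k(S, j) = 4 - S - S*j (k(S, j) = (4 - S*j) - S = 4 - S - S*j)
W = 10989 (W = (37*(-27))*(4 - 1*(-5) - 1*(-5)*(-4)) = -999*(4 + 5 - 20) = -999*(-11) = 10989)
(5769 - 10482)*(-27057 + W) = (5769 - 10482)*(-27057 + 10989) = -4713*(-16068) = 75728484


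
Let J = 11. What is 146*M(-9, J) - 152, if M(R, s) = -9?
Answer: -1466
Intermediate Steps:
146*M(-9, J) - 152 = 146*(-9) - 152 = -1314 - 152 = -1466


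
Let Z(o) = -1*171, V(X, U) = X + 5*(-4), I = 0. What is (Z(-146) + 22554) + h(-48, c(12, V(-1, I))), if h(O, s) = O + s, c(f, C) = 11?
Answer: 22346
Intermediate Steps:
V(X, U) = -20 + X (V(X, U) = X - 20 = -20 + X)
Z(o) = -171
(Z(-146) + 22554) + h(-48, c(12, V(-1, I))) = (-171 + 22554) + (-48 + 11) = 22383 - 37 = 22346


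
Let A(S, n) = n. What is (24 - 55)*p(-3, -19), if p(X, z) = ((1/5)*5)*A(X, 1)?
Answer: -31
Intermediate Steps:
p(X, z) = 1 (p(X, z) = ((1/5)*5)*1 = 1*1 = 1)
(24 - 55)*p(-3, -19) = (24 - 55)*1 = -31*1 = -31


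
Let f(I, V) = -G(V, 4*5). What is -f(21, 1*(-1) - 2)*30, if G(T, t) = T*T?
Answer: 270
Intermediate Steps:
G(T, t) = T²
f(I, V) = -V²
-f(21, 1*(-1) - 2)*30 = -(-(1*(-1) - 2)²)*30 = -(-(-1 - 2)²)*30 = -(-1*(-3)²)*30 = -(-1*9)*30 = -(-9)*30 = -1*(-270) = 270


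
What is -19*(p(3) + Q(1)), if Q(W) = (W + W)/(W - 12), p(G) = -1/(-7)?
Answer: 57/77 ≈ 0.74026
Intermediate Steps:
p(G) = ⅐ (p(G) = -1*(-⅐) = ⅐)
Q(W) = 2*W/(-12 + W) (Q(W) = (2*W)/(-12 + W) = 2*W/(-12 + W))
-19*(p(3) + Q(1)) = -19*(⅐ + 2*1/(-12 + 1)) = -19*(⅐ + 2*1/(-11)) = -19*(⅐ + 2*1*(-1/11)) = -19*(⅐ - 2/11) = -19*(-3/77) = 57/77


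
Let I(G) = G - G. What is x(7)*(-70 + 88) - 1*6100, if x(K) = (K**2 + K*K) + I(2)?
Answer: -4336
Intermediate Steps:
I(G) = 0
x(K) = 2*K**2 (x(K) = (K**2 + K*K) + 0 = (K**2 + K**2) + 0 = 2*K**2 + 0 = 2*K**2)
x(7)*(-70 + 88) - 1*6100 = (2*7**2)*(-70 + 88) - 1*6100 = (2*49)*18 - 6100 = 98*18 - 6100 = 1764 - 6100 = -4336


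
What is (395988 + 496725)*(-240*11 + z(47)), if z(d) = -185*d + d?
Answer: -10076944344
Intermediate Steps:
z(d) = -184*d
(395988 + 496725)*(-240*11 + z(47)) = (395988 + 496725)*(-240*11 - 184*47) = 892713*(-2640 - 8648) = 892713*(-11288) = -10076944344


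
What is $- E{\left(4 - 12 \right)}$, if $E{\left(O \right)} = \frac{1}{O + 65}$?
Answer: $- \frac{1}{57} \approx -0.017544$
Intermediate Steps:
$E{\left(O \right)} = \frac{1}{65 + O}$
$- E{\left(4 - 12 \right)} = - \frac{1}{65 + \left(4 - 12\right)} = - \frac{1}{65 - 8} = - \frac{1}{57}$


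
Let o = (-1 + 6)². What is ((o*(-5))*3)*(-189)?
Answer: 70875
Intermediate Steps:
o = 25 (o = 5² = 25)
((o*(-5))*3)*(-189) = ((25*(-5))*3)*(-189) = -125*3*(-189) = -375*(-189) = 70875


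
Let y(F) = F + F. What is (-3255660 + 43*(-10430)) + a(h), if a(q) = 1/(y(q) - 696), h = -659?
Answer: -7460158101/2014 ≈ -3.7042e+6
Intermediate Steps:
y(F) = 2*F
a(q) = 1/(-696 + 2*q) (a(q) = 1/(2*q - 696) = 1/(-696 + 2*q))
(-3255660 + 43*(-10430)) + a(h) = (-3255660 + 43*(-10430)) + 1/(2*(-348 - 659)) = (-3255660 - 448490) + (½)/(-1007) = -3704150 + (½)*(-1/1007) = -3704150 - 1/2014 = -7460158101/2014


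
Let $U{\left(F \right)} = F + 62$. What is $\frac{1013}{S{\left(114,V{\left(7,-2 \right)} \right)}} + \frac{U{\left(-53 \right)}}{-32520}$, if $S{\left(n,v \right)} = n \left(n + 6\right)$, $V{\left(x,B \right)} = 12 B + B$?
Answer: $\frac{273497}{3707280} \approx 0.073773$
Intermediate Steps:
$V{\left(x,B \right)} = 13 B$
$S{\left(n,v \right)} = n \left(6 + n\right)$
$U{\left(F \right)} = 62 + F$
$\frac{1013}{S{\left(114,V{\left(7,-2 \right)} \right)}} + \frac{U{\left(-53 \right)}}{-32520} = \frac{1013}{114 \left(6 + 114\right)} + \frac{62 - 53}{-32520} = \frac{1013}{114 \cdot 120} + 9 \left(- \frac{1}{32520}\right) = \frac{1013}{13680} - \frac{3}{10840} = \frac{273497}{3707280}$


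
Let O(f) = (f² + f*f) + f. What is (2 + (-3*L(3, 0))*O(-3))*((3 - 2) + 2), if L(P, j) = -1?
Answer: 141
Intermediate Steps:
O(f) = f + 2*f² (O(f) = (f² + f²) + f = 2*f² + f = f + 2*f²)
(2 + (-3*L(3, 0))*O(-3))*((3 - 2) + 2) = (2 + (-3*(-1))*(-3*(1 + 2*(-3))))*((3 - 2) + 2) = (2 + 3*(-3*(1 - 6)))*(1 + 2) = (2 + 3*(-3*(-5)))*3 = (2 + 3*15)*3 = (2 + 45)*3 = 47*3 = 141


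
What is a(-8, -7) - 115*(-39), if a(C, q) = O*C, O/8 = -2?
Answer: 4613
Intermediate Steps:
O = -16 (O = 8*(-2) = -16)
a(C, q) = -16*C
a(-8, -7) - 115*(-39) = -16*(-8) - 115*(-39) = 128 + 4485 = 4613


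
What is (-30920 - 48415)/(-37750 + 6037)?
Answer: 26445/10571 ≈ 2.5017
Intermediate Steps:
(-30920 - 48415)/(-37750 + 6037) = -79335/(-31713) = -79335*(-1/31713) = 26445/10571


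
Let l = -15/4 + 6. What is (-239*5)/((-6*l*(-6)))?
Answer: -1195/81 ≈ -14.753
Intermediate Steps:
l = 9/4 (l = -15/4 + 6 = 9/4 ≈ 2.2500)
(-239*5)/((-6*l*(-6))) = (-239*5)/((-6*9/4*(-6))) = -1195/((-27/2*(-6))) = -1195/81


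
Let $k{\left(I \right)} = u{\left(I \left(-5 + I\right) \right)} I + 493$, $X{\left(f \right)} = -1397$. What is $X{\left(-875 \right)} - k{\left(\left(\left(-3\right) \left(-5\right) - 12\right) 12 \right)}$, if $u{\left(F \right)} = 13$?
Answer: $-2358$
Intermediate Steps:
$k{\left(I \right)} = 493 + 13 I$ ($k{\left(I \right)} = 13 I + 493 = 493 + 13 I$)
$X{\left(-875 \right)} - k{\left(\left(\left(-3\right) \left(-5\right) - 12\right) 12 \right)} = -1397 - \left(493 + 13 \left(\left(-3\right) \left(-5\right) - 12\right) 12\right) = -1397 - \left(493 + 13 \left(15 - 12\right) 12\right) = -1397 - \left(493 + 13 \cdot 3 \cdot 12\right) = -1397 - \left(493 + 13 \cdot 36\right) = -1397 - \left(493 + 468\right) = -1397 - 961 = -2358$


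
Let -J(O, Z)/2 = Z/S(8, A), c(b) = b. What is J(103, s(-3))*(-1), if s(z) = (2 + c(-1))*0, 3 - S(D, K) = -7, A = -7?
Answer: 0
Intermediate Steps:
S(D, K) = 10 (S(D, K) = 3 - 1*(-7) = 3 + 7 = 10)
s(z) = 0 (s(z) = (2 - 1)*0 = 1*0 = 0)
J(O, Z) = -Z/5 (J(O, Z) = -2*Z/10 = -Z/5)
J(103, s(-3))*(-1) = -⅕*0*(-1) = 0*(-1) = 0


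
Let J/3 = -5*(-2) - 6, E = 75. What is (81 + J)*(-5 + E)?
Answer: 6510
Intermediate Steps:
J = 12 (J = 3*(-5*(-2) - 6) = 3*(10 - 6) = 3*4 = 12)
(81 + J)*(-5 + E) = (81 + 12)*(-5 + 75) = 93*70 = 6510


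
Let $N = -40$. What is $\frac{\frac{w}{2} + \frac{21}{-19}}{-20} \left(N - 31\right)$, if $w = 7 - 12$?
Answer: $- \frac{9727}{760} \approx -12.799$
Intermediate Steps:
$w = -5$ ($w = 7 - 12 = -5$)
$\frac{\frac{w}{2} + \frac{21}{-19}}{-20} \left(N - 31\right) = \frac{- \frac{5}{2} + \frac{21}{-19}}{-20} \left(-40 - 31\right) = \left(\left(-5\right) \frac{1}{2} + 21 \left(- \frac{1}{19}\right)\right) \left(- \frac{1}{20}\right) \left(-71\right) = \left(- \frac{5}{2} - \frac{21}{19}\right) \left(- \frac{1}{20}\right) \left(-71\right) = \left(- \frac{137}{38}\right) \left(- \frac{1}{20}\right) \left(-71\right) = \frac{137}{760} \left(-71\right) = - \frac{9727}{760}$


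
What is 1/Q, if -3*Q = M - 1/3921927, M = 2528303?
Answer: -11765781/9915819799880 ≈ -1.1866e-6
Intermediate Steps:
Q = -9915819799880/11765781 (Q = -(2528303 - 1/3921927)/3 = -⅓*9915819799880/3921927 = -9915819799880/11765781 ≈ -8.4277e+5)
1/Q = 1/(-9915819799880/11765781) = -11765781/9915819799880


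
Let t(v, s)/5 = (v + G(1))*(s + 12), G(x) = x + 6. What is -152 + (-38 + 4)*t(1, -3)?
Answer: -12392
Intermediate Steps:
G(x) = 6 + x
t(v, s) = 5*(7 + v)*(12 + s) (t(v, s) = 5*((v + (6 + 1))*(s + 12)) = 5*((v + 7)*(12 + s)) = 5*((7 + v)*(12 + s)) = 5*(7 + v)*(12 + s))
-152 + (-38 + 4)*t(1, -3) = -152 + (-38 + 4)*(420 + 35*(-3) + 60*1 + 5*(-3)*1) = -152 - 34*(420 - 105 + 60 - 15) = -152 - 34*360 = -152 - 12240 = -12392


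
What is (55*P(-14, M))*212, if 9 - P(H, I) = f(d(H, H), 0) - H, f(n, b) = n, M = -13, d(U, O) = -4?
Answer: -11660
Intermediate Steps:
P(H, I) = 13 + H (P(H, I) = 9 - (-4 - H) = 9 + (4 + H) = 13 + H)
(55*P(-14, M))*212 = (55*(13 - 14))*212 = (55*(-1))*212 = -55*212 = -11660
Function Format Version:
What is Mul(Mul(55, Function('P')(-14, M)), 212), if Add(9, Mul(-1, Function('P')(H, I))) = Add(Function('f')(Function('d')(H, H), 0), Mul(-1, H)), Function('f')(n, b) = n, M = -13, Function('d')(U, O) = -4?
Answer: -11660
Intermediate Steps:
Function('P')(H, I) = Add(13, H) (Function('P')(H, I) = Add(9, Mul(-1, Add(-4, Mul(-1, H)))) = Add(9, Add(4, H)) = Add(13, H))
Mul(Mul(55, Function('P')(-14, M)), 212) = Mul(Mul(55, Add(13, -14)), 212) = Mul(Mul(55, -1), 212) = Mul(-55, 212) = -11660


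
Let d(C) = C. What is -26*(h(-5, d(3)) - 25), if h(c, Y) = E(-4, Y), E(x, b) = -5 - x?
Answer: 676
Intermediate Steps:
h(c, Y) = -1 (h(c, Y) = -5 - 1*(-4) = -5 + 4 = -1)
-26*(h(-5, d(3)) - 25) = -26*(-1 - 25) = -26*(-26) = 676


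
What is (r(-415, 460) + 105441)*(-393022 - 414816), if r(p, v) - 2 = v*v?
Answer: -256119383034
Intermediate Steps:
r(p, v) = 2 + v**2 (r(p, v) = 2 + v*v = 2 + v**2)
(r(-415, 460) + 105441)*(-393022 - 414816) = ((2 + 460**2) + 105441)*(-393022 - 414816) = ((2 + 211600) + 105441)*(-807838) = (211602 + 105441)*(-807838) = 317043*(-807838) = -256119383034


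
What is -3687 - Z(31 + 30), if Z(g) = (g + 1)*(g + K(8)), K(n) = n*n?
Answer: -11437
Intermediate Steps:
K(n) = n²
Z(g) = (1 + g)*(64 + g) (Z(g) = (g + 1)*(g + 8²) = (1 + g)*(g + 64) = (1 + g)*(64 + g))
-3687 - Z(31 + 30) = -3687 - (64 + (31 + 30)² + 65*(31 + 30)) = -3687 - (64 + 61² + 65*61) = -3687 - (64 + 3721 + 3965) = -3687 - 1*7750 = -3687 - 7750 = -11437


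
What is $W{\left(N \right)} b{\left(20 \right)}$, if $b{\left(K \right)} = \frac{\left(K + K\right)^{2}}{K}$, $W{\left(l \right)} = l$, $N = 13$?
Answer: $1040$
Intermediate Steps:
$b{\left(K \right)} = 4 K$ ($b{\left(K \right)} = \frac{\left(2 K\right)^{2}}{K} = \frac{4 K^{2}}{K} = 4 K$)
$W{\left(N \right)} b{\left(20 \right)} = 13 \cdot 4 \cdot 20 = 13 \cdot 80 = 1040$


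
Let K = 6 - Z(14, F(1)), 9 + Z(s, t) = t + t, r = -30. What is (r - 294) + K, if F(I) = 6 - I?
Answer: -319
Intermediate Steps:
Z(s, t) = -9 + 2*t (Z(s, t) = -9 + (t + t) = -9 + 2*t)
K = 5 (K = 6 - (-9 + 2*(6 - 1*1)) = 6 - (-9 + 2*(6 - 1)) = 6 - (-9 + 2*5) = 6 - (-9 + 10) = 6 - 1*1 = 6 - 1 = 5)
(r - 294) + K = (-30 - 294) + 5 = -324 + 5 = -319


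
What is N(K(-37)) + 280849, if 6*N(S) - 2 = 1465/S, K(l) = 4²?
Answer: 8987667/32 ≈ 2.8086e+5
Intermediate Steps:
K(l) = 16
N(S) = ⅓ + 1465/(6*S) (N(S) = ⅓ + (1465/S)/6 = ⅓ + 1465/(6*S))
N(K(-37)) + 280849 = (⅙)*(1465 + 2*16)/16 + 280849 = (⅙)*(1/16)*(1465 + 32) + 280849 = (⅙)*(1/16)*1497 + 280849 = 499/32 + 280849 = 8987667/32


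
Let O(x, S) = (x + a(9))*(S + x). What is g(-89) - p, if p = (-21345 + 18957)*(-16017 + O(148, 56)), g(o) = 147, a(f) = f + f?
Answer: 42618783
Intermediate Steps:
a(f) = 2*f
O(x, S) = (18 + x)*(S + x) (O(x, S) = (x + 2*9)*(S + x) = (x + 18)*(S + x) = (18 + x)*(S + x))
p = -42618636 (p = (-21345 + 18957)*(-16017 + (148**2 + 18*56 + 18*148 + 56*148)) = -2388*(-16017 + (21904 + 1008 + 2664 + 8288)) = -2388*(-16017 + 33864) = -2388*17847 = -42618636)
g(-89) - p = 147 - 1*(-42618636) = 147 + 42618636 = 42618783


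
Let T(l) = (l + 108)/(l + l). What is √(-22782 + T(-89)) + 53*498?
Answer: 26394 + I*√721828270/178 ≈ 26394.0 + 150.94*I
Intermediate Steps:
T(l) = (108 + l)/(2*l) (T(l) = (108 + l)/((2*l)) = (108 + l)*(1/(2*l)) = (108 + l)/(2*l))
√(-22782 + T(-89)) + 53*498 = √(-22782 + (½)*(108 - 89)/(-89)) + 53*498 = √(-22782 + (½)*(-1/89)*19) + 26394 = √(-22782 - 19/178) + 26394 = √(-4055215/178) + 26394 = I*√721828270/178 + 26394 = 26394 + I*√721828270/178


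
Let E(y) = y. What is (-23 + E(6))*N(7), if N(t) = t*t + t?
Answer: -952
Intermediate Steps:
N(t) = t + t² (N(t) = t² + t = t + t²)
(-23 + E(6))*N(7) = (-23 + 6)*(7*(1 + 7)) = -119*8 = -17*56 = -952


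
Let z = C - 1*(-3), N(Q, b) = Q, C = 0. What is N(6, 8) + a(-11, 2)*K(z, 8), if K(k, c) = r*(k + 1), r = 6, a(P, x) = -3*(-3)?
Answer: 222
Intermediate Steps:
z = 3 (z = 0 - 1*(-3) = 0 + 3 = 3)
a(P, x) = 9
K(k, c) = 6 + 6*k (K(k, c) = 6*(k + 1) = 6*(1 + k) = 6 + 6*k)
N(6, 8) + a(-11, 2)*K(z, 8) = 6 + 9*(6 + 6*3) = 6 + 9*(6 + 18) = 6 + 9*24 = 6 + 216 = 222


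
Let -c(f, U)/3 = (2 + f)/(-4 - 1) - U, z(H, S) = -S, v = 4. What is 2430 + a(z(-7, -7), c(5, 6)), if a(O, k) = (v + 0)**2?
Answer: 2446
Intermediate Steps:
c(f, U) = 6/5 + 3*U + 3*f/5 (c(f, U) = -3*((2 + f)/(-4 - 1) - U) = -3*((2 + f)/(-5) - U) = -3*((2 + f)*(-1/5) - U) = -3*((-2/5 - f/5) - U) = -3*(-2/5 - U - f/5) = 6/5 + 3*U + 3*f/5)
a(O, k) = 16 (a(O, k) = (4 + 0)**2 = 4**2 = 16)
2430 + a(z(-7, -7), c(5, 6)) = 2430 + 16 = 2446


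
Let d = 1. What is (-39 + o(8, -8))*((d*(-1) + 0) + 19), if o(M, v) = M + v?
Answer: -702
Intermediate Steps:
(-39 + o(8, -8))*((d*(-1) + 0) + 19) = (-39 + (8 - 8))*((1*(-1) + 0) + 19) = (-39 + 0)*((-1 + 0) + 19) = -39*(-1 + 19) = -39*18 = -702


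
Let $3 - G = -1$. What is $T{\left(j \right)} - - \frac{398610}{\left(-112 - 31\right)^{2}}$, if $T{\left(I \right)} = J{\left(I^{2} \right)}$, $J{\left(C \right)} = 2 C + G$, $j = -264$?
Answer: $\frac{2850907414}{20449} \approx 1.3942 \cdot 10^{5}$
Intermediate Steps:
$G = 4$ ($G = 3 - -1 = 3 + 1 = 4$)
$J{\left(C \right)} = 4 + 2 C$ ($J{\left(C \right)} = 2 C + 4 = 4 + 2 C$)
$T{\left(I \right)} = 4 + 2 I^{2}$
$T{\left(j \right)} - - \frac{398610}{\left(-112 - 31\right)^{2}} = \left(4 + 2 \left(-264\right)^{2}\right) - - \frac{398610}{\left(-112 - 31\right)^{2}} = \left(4 + 2 \cdot 69696\right) - - \frac{398610}{\left(-143\right)^{2}} = \left(4 + 139392\right) - - \frac{398610}{20449} = 139396 - \left(-398610\right) \frac{1}{20449} = 139396 - - \frac{398610}{20449} = 139396 + \frac{398610}{20449} = \frac{2850907414}{20449}$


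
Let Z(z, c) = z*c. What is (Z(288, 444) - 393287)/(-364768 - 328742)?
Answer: 53083/138702 ≈ 0.38271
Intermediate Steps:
Z(z, c) = c*z
(Z(288, 444) - 393287)/(-364768 - 328742) = (444*288 - 393287)/(-364768 - 328742) = (127872 - 393287)/(-693510) = -265415*(-1/693510) = 53083/138702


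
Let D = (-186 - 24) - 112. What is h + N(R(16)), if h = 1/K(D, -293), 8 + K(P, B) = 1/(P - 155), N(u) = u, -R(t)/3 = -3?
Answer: 33876/3817 ≈ 8.8750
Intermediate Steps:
R(t) = 9 (R(t) = -3*(-3) = 9)
D = -322 (D = -210 - 112 = -322)
K(P, B) = -8 + 1/(-155 + P) (K(P, B) = -8 + 1/(P - 155) = -8 + 1/(-155 + P))
h = -477/3817 (h = 1/((1241 - 8*(-322))/(-155 - 322)) = 1/((1241 + 2576)/(-477)) = 1/(-1/477*3817) = 1/(-3817/477) = -477/3817 ≈ -0.12497)
h + N(R(16)) = -477/3817 + 9 = 33876/3817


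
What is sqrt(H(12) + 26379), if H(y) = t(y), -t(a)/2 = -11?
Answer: sqrt(26401) ≈ 162.48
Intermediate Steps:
t(a) = 22 (t(a) = -2*(-11) = 22)
H(y) = 22
sqrt(H(12) + 26379) = sqrt(22 + 26379) = sqrt(26401)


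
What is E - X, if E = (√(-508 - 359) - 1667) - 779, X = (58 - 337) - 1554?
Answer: -613 + 17*I*√3 ≈ -613.0 + 29.445*I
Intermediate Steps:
X = -1833 (X = -279 - 1554 = -1833)
E = -2446 + 17*I*√3 (E = (√(-867) - 1667) - 779 = (17*I*√3 - 1667) - 779 = (-1667 + 17*I*√3) - 779 = -2446 + 17*I*√3 ≈ -2446.0 + 29.445*I)
E - X = (-2446 + 17*I*√3) - 1*(-1833) = (-2446 + 17*I*√3) + 1833 = -613 + 17*I*√3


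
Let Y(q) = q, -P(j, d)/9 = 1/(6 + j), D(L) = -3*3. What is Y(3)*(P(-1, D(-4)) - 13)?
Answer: -222/5 ≈ -44.400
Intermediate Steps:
D(L) = -9
P(j, d) = -9/(6 + j)
Y(3)*(P(-1, D(-4)) - 13) = 3*(-9/(6 - 1) - 13) = 3*(-9/5 - 13) = 3*(-74/5) = -222/5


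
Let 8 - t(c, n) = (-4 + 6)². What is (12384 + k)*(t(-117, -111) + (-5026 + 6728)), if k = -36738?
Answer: -41547924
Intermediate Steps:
t(c, n) = 4 (t(c, n) = 8 - (-4 + 6)² = 8 - 1*2² = 8 - 1*4 = 8 - 4 = 4)
(12384 + k)*(t(-117, -111) + (-5026 + 6728)) = (12384 - 36738)*(4 + (-5026 + 6728)) = -24354*(4 + 1702) = -24354*1706 = -41547924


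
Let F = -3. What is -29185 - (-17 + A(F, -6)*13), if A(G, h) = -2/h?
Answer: -87517/3 ≈ -29172.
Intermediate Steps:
-29185 - (-17 + A(F, -6)*13) = -29185 - (-17 - 2/(-6)*13) = -29185 - (-17 - 2*(-⅙)*13) = -29185 - (-17 + (⅓)*13) = -29185 - (-17 + 13/3) = -29185 - 1*(-38/3) = -29185 + 38/3 = -87517/3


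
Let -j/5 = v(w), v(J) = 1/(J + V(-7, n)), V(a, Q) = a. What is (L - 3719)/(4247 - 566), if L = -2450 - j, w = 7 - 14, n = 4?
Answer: -86371/51534 ≈ -1.6760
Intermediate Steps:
w = -7
v(J) = 1/(-7 + J) (v(J) = 1/(J - 7) = 1/(-7 + J))
j = 5/14 (j = -5/(-7 - 7) = -5/(-14) = -5*(-1/14) = 5/14 ≈ 0.35714)
L = -34305/14 (L = -2450 - 1*5/14 = -2450 - 5/14 = -34305/14 ≈ -2450.4)
(L - 3719)/(4247 - 566) = (-34305/14 - 3719)/(4247 - 566) = -86371/14/3681 = -86371/14*1/3681 = -86371/51534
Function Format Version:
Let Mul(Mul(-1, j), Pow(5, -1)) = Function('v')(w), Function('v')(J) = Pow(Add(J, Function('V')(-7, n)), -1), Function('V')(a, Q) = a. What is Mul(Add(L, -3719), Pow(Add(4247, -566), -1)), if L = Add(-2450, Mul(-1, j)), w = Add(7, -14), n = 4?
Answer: Rational(-86371, 51534) ≈ -1.6760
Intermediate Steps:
w = -7
Function('v')(J) = Pow(Add(-7, J), -1) (Function('v')(J) = Pow(Add(J, -7), -1) = Pow(Add(-7, J), -1))
j = Rational(5, 14) (j = Mul(-5, Pow(Add(-7, -7), -1)) = Mul(-5, Pow(-14, -1)) = Mul(-5, Rational(-1, 14)) = Rational(5, 14) ≈ 0.35714)
L = Rational(-34305, 14) (L = Add(-2450, Mul(-1, Rational(5, 14))) = Add(-2450, Rational(-5, 14)) = Rational(-34305, 14) ≈ -2450.4)
Mul(Add(L, -3719), Pow(Add(4247, -566), -1)) = Mul(Add(Rational(-34305, 14), -3719), Pow(Add(4247, -566), -1)) = Mul(Rational(-86371, 14), Pow(3681, -1)) = Mul(Rational(-86371, 14), Rational(1, 3681)) = Rational(-86371, 51534)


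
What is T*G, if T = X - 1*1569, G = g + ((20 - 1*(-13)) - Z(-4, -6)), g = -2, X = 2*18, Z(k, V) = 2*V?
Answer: -65919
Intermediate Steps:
X = 36
G = 43 (G = -2 + ((20 - 1*(-13)) - 2*(-6)) = -2 + ((20 + 13) - 1*(-12)) = -2 + (33 + 12) = -2 + 45 = 43)
T = -1533 (T = 36 - 1*1569 = 36 - 1569 = -1533)
T*G = -1533*43 = -65919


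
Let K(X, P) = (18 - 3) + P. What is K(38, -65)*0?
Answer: 0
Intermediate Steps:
K(X, P) = 15 + P
K(38, -65)*0 = (15 - 65)*0 = -50*0 = 0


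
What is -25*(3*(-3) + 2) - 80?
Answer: 95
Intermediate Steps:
-25*(3*(-3) + 2) - 80 = -25*(-9 + 2) - 80 = -25*(-7) - 80 = 175 - 80 = 95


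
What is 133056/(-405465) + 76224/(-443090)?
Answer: -599079648/1197716579 ≈ -0.50019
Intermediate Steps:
133056/(-405465) + 76224/(-443090) = 133056*(-1/405465) + 76224*(-1/443090) = -44352/135155 - 38112/221545 = -599079648/1197716579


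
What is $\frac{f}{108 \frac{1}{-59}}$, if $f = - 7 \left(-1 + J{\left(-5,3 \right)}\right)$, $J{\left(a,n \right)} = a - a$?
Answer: $- \frac{413}{108} \approx -3.8241$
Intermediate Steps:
$J{\left(a,n \right)} = 0$
$f = 7$ ($f = - 7 \left(-1 + 0\right) = \left(-7\right) \left(-1\right) = 7$)
$\frac{f}{108 \frac{1}{-59}} = \frac{7}{108 \frac{1}{-59}} = \frac{7}{108 \left(- \frac{1}{59}\right)} = \frac{7}{- \frac{108}{59}} = 7 \left(- \frac{59}{108}\right) = - \frac{413}{108}$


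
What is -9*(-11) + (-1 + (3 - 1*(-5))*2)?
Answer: 114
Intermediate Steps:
-9*(-11) + (-1 + (3 - 1*(-5))*2) = 99 + (-1 + (3 + 5)*2) = 99 + (-1 + 8*2) = 99 + (-1 + 16) = 99 + 15 = 114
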